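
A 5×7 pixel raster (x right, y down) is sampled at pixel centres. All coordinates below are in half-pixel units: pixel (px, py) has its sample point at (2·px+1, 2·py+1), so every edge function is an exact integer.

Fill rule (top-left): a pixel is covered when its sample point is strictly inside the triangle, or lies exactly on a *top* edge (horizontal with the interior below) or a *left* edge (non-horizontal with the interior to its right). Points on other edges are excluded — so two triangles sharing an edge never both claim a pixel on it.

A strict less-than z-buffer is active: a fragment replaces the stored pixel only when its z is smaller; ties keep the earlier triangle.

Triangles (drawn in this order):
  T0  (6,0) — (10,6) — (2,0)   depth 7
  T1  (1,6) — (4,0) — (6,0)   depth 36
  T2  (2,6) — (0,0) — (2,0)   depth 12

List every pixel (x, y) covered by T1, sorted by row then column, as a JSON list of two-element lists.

T0:
  2·area = 24
  edge (6, 0)→(10, 6): d=(4,6) right/bottom  bias=-1
  edge (10, 6)→(2, 0): d=(-8,-6) top-left  bias=+0
  edge (2, 0)→(6, 0): d=(4,0) top-left  bias=+0
    (2,0)@(5, 1): e=[10,10,4] → █
    (3,0)@(7, 1): e=[-2,22,4] → ·
    (2,1)@(5, 3): e=[18,-6,12] → ·
    (3,1)@(7, 3): e=[6,6,12] → █
    (4,1)@(9, 3): e=[-6,18,12] → ·
    (3,2)@(7, 5): e=[14,-10,20] → ·
    (4,2)@(9, 5): e=[2,2,20] → █
    (4,3)@(9, 7): e=[10,-14,28] → ·
  covered (3 px):
    · · █ · ·
    · · · █ ·
    · · · · █
    · · · · ·
    · · · · ·
    · · · · ·
    · · · · ·
T1:
  2·area = 12
  edge (1, 6)→(4, 0): d=(3,-6) top-left  bias=+0
  edge (4, 0)→(6, 0): d=(2,0) top-left  bias=+0
  edge (6, 0)→(1, 6): d=(-5,6) right/bottom  bias=-1
    (2,0)@(5, 1): e=[9,2,1] → █
    (3,0)@(7, 1): e=[21,2,-11] → ·
    (1,1)@(3, 3): e=[3,6,3] → █
    (2,1)@(5, 3): e=[15,6,-9] → ·
    (1,2)@(3, 5): e=[9,10,-7] → ·
  covered (2 px):
    · · █ · ·
    · █ · · ·
    · · · · ·
    · · · · ·
    · · · · ·
    · · · · ·
    · · · · ·
T2:
  2·area = 12
  edge (2, 6)→(0, 0): d=(-2,-6) top-left  bias=+0
  edge (0, 0)→(2, 0): d=(2,0) top-left  bias=+0
  edge (2, 0)→(2, 6): d=(0,6) right/bottom  bias=-1
    (0,0)@(1, 1): e=[4,2,6] → █
    (1,0)@(3, 1): e=[16,2,-6] → ·
    (0,1)@(1, 3): e=[0,6,6] → █  [on edge]
    (1,1)@(3, 3): e=[12,6,-6] → ·
    (0,2)@(1, 5): e=[-4,10,6] → ·
    (1,4)@(3, 9): e=[0,18,-6] → ·  [on edge]
  covered (2 px):
    █ · · · ·
    █ · · · ·
    · · · · ·
    · · · · ·
    · · · · ·
    · · · · ·
    · · · · ·

Final: [[2,0],[1,1]]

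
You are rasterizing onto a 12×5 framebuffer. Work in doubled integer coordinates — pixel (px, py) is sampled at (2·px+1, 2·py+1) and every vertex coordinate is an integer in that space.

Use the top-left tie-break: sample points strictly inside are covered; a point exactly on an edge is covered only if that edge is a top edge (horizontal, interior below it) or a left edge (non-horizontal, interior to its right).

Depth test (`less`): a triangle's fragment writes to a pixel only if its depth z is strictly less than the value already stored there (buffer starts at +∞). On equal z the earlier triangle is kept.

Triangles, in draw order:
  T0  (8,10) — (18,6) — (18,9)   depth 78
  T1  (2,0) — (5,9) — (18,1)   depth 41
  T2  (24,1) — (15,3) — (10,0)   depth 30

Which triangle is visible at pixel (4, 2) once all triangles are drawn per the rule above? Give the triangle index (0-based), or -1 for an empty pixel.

T0:
  2·area = 30
  edge (8, 10)→(18, 6): d=(10,-4) top-left  bias=+0
  edge (18, 6)→(18, 9): d=(0,3) right/bottom  bias=-1
  edge (18, 9)→(8, 10): d=(-10,1) right/bottom  bias=-1
    (8,3)@(17, 7): e=[6,3,21] → X
    (9,3)@(19, 7): e=[14,-3,19] → .
    (5,4)@(11, 9): e=[2,21,7] → X
    (6,4)@(13, 9): e=[10,15,5] → X
    (7,4)@(15, 9): e=[18,9,3] → X
    (9,4)@(19, 9): e=[34,-3,-1] → .
  covered (5 px):
    . . . . . . . . . . . .
    . . . . . . . . . . . .
    . . . . . . . . . . . .
    . . . . . . . . X . . .
    . . . . . X X X X . . .
T1:
  2·area = 141  (B↔C swapped to make it positive)
  edge (2, 0)→(18, 1): d=(16,1) right/bottom  bias=-1
  edge (18, 1)→(5, 9): d=(-13,8) right/bottom  bias=-1
  edge (5, 9)→(2, 0): d=(-3,-9) top-left  bias=+0
    (1,0)@(3, 1): e=[15,120,6] → X
    (2,0)@(5, 1): e=[13,104,24] → X
    (3,0)@(7, 1): e=[11,88,42] → X
    (4,0)@(9, 1): e=[9,72,60] → X
    (5,0)@(11, 1): e=[7,56,78] → X
    (6,0)@(13, 1): e=[5,40,96] → X
    (7,0)@(15, 1): e=[3,24,114] → X
    (8,0)@(17, 1): e=[1,8,132] → X
    (9,0)@(19, 1): e=[-1,-8,150] → .
    (1,1)@(3, 3): e=[47,94,0] → X  [on edge]
    (7,1)@(15, 3): e=[35,-2,108] → .
    (8,1)@(17, 3): e=[33,-18,126] → .
    (2,4)@(5, 9): e=[141,0,0] → .  [on edge]
  covered (20 px):
    . X X X X X X X X . . .
    . X X X X X X . . . . .
    . . X X X X . . . . . .
    . . X X . . . . . . . .
    . . . . . . . . . . . .
T2:
  2·area = 37
  edge (24, 1)→(15, 3): d=(-9,2) right/bottom  bias=-1
  edge (15, 3)→(10, 0): d=(-5,-3) top-left  bias=+0
  edge (10, 0)→(24, 1): d=(14,1) right/bottom  bias=-1
    (6,0)@(13, 1): e=[22,4,11] → X
    (7,0)@(15, 1): e=[18,10,9] → X
    (8,0)@(17, 1): e=[14,16,7] → X
    (9,0)@(19, 1): e=[10,22,5] → X
    (10,0)@(21, 1): e=[6,28,3] → X
    (11,0)@(23, 1): e=[2,34,1] → X
    (6,1)@(13, 3): e=[4,-6,39] → .
    (7,1)@(15, 3): e=[0,0,37] → .  [on edge]
    (8,1)@(17, 3): e=[-4,6,35] → .
    (9,1)@(19, 3): e=[-8,12,33] → .
    (10,1)@(21, 3): e=[-12,18,31] → .
    (11,1)@(23, 3): e=[-16,24,29] → .
  covered (6 px):
    . . . . . . X X X X X X
    . . . . . . . . . . . .
    . . . . . . . . . . . .
    . . . . . . . . . . . .
    . . . . . . . . . . . .

Z-buffer (winner per pixel, '.' = empty):
  . 1 1 1 1 1 2 2 2 2 2 2
  . 1 1 1 1 1 1 . . . . .
  . . 1 1 1 1 . . . . . .
  . . 1 1 . . . . 0 . . .
  . . . . . 0 0 0 0 . . .

Final: 1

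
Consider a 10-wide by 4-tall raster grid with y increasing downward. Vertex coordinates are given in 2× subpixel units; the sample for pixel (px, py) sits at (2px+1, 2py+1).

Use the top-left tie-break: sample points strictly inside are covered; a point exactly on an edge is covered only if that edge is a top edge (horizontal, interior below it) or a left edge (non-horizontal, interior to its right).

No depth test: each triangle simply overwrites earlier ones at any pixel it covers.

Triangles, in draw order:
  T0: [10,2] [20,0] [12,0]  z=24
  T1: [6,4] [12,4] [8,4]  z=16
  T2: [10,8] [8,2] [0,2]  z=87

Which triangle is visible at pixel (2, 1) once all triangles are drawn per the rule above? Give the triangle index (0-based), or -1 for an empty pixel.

T0:
  2·area = 16  (B↔C swapped to make it positive)
  edge (10, 2)→(12, 0): d=(2,-2) top-left  bias=+0
  edge (12, 0)→(20, 0): d=(8,0) top-left  bias=+0
  edge (20, 0)→(10, 2): d=(-10,2) right/bottom  bias=-1
    (5,0)@(11, 1): e=[0,8,8] → #  [on edge]
    (6,0)@(13, 1): e=[4,8,4] → #
    (7,0)@(15, 1): e=[8,8,0] → ·  [on edge]
    (2,1)@(5, 3): e=[-8,24,0] → ·  [on edge]
    (4,1)@(9, 3): e=[0,24,-8] → ·  [on edge]
    (5,1)@(11, 3): e=[4,24,-12] → ·
    (6,1)@(13, 3): e=[8,24,-16] → ·
    (3,2)@(7, 5): e=[0,40,-24] → ·  [on edge]
    (2,3)@(5, 7): e=[0,56,-40] → ·  [on edge]
  covered (2 px):
    · · · · · # # · · ·
    · · · · · · · · · ·
    · · · · · · · · · ·
    · · · · · · · · · ·
T1:
  degenerate (2·area = 0) — covers nothing
T2:
  2·area = 48  (B↔C swapped to make it positive)
  edge (10, 8)→(0, 2): d=(-10,-6) top-left  bias=+0
  edge (0, 2)→(8, 2): d=(8,0) top-left  bias=+0
  edge (8, 2)→(10, 8): d=(2,6) right/bottom  bias=-1
    (1,1)@(3, 3): e=[8,8,32] → #
    (2,1)@(5, 3): e=[20,8,20] → #
    (3,1)@(7, 3): e=[32,8,8] → #
    (4,1)@(9, 3): e=[44,8,-4] → ·
    (1,2)@(3, 5): e=[-12,24,36] → ·
    (2,2)@(5, 5): e=[0,24,24] → #  [on edge]
    (4,2)@(9, 5): e=[24,24,0] → ·  [on edge]
    (2,3)@(5, 7): e=[-20,40,28] → ·
    (3,3)@(7, 7): e=[-8,40,16] → ·
    (4,3)@(9, 7): e=[4,40,4] → #
    (5,3)@(11, 7): e=[16,40,-8] → ·
  covered (6 px):
    · · · · · · · · · ·
    · # # # · · · · · ·
    · · # # · · · · · ·
    · · · · # · · · · ·

Z-buffer (winner per pixel, '.' = empty):
  . . . . . 0 0 . . .
  . 2 2 2 . . . . . .
  . . 2 2 . . . . . .
  . . . . 2 . . . . .

Answer: 2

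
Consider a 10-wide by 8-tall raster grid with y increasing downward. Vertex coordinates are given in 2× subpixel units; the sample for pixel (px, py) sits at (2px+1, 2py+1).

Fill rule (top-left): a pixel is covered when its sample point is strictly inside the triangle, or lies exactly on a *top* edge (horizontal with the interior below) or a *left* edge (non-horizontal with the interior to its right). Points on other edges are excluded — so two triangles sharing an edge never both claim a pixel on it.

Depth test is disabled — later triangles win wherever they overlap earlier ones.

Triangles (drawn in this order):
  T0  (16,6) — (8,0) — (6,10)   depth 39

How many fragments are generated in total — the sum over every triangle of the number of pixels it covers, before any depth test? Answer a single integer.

T0:
  2·area = 92  (B↔C swapped to make it positive)
  edge (16, 6)→(6, 10): d=(-10,4) right/bottom  bias=-1
  edge (6, 10)→(8, 0): d=(2,-10) top-left  bias=+0
  edge (8, 0)→(16, 6): d=(8,6) right/bottom  bias=-1
    (4,0)@(9, 1): e=[78,12,2] → #
    (5,0)@(11, 1): e=[70,32,-10] → ·
    (4,1)@(9, 3): e=[58,16,18] → #
    (5,1)@(11, 3): e=[50,36,6] → #
    (6,1)@(13, 3): e=[42,56,-6] → ·
    (3,2)@(7, 5): e=[46,0,46] → #  [on edge]
    (6,2)@(13, 5): e=[22,60,10] → #
    (7,2)@(15, 5): e=[14,80,-2] → ·
    (3,3)@(7, 7): e=[26,4,62] → #
    (7,3)@(15, 7): e=[-6,84,14] → ·
    (3,4)@(7, 9): e=[6,8,78] → #
    (4,4)@(9, 9): e=[-2,28,66] → ·
    (2,7)@(5, 15): e=[-46,0,138] → ·  [on edge]
  covered (12 px):
    · · · · # · · · · ·
    · · · · # # · · · ·
    · · · # # # # · · ·
    · · · # # # # · · ·
    · · · # · · · · · ·
    · · · · · · · · · ·
    · · · · · · · · · ·
    · · · · · · · · · ·

Result: 12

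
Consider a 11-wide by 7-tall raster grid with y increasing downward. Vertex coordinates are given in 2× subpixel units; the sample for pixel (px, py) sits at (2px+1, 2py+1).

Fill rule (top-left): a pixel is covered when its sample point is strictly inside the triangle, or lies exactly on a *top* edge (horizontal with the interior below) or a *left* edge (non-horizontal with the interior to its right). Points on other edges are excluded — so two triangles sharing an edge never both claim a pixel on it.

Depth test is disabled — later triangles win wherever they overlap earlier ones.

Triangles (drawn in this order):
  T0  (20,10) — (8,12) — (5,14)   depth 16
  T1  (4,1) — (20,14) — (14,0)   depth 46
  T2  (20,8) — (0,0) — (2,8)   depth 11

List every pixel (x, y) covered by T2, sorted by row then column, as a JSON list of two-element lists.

T0:
  2·area = 18  (B↔C swapped to make it positive)
  edge (20, 10)→(5, 14): d=(-15,4) right/bottom  bias=-1
  edge (5, 14)→(8, 12): d=(3,-2) top-left  bias=+0
  edge (8, 12)→(20, 10): d=(12,-2) top-left  bias=+0
    (7,5)@(15, 11): e=[5,11,2] → X
    (8,5)@(17, 11): e=[-3,15,6] → .
    (3,6)@(7, 13): e=[7,1,10] → X
    (4,6)@(9, 13): e=[-1,5,14] → .
    (7,6)@(15, 13): e=[-25,17,26] → .
  covered (2 px):
    . . . . . . . . . . .
    . . . . . . . . . . .
    . . . . . . . . . . .
    . . . . . . . . . . .
    . . . . . . . . . . .
    . . . . . . . X . . .
    . . . X . . . . . . .
T1:
  2·area = 146  (B↔C swapped to make it positive)
  edge (4, 1)→(14, 0): d=(10,-1) top-left  bias=+0
  edge (14, 0)→(20, 14): d=(6,14) right/bottom  bias=-1
  edge (20, 14)→(4, 1): d=(-16,-13) top-left  bias=+0
    (2,0)@(5, 1): e=[1,132,13] → X
    (3,0)@(7, 1): e=[3,104,39] → X
    (4,0)@(9, 1): e=[5,76,65] → X
    (5,0)@(11, 1): e=[7,48,91] → X
    (6,0)@(13, 1): e=[9,20,117] → X
    (7,0)@(15, 1): e=[11,-8,143] → .
    (2,1)@(5, 3): e=[21,144,-19] → .
    (3,1)@(7, 3): e=[23,116,7] → X
    (7,1)@(15, 3): e=[31,4,111] → X
    (8,1)@(17, 3): e=[33,-24,137] → .
    (3,2)@(7, 5): e=[43,128,-25] → .
    (4,2)@(9, 5): e=[45,100,1] → X
    (8,3)@(17, 7): e=[73,0,73] → .  [on edge]
  covered (20 px):
    . . X X X X X . . . .
    . . . X X X X X . . .
    . . . . X X X X . . .
    . . . . . . X X . . .
    . . . . . . . X X . .
    . . . . . . . . X . .
    . . . . . . . . . X .
T2:
  2·area = 144  (B↔C swapped to make it positive)
  edge (20, 8)→(2, 8): d=(-18,0) right/bottom  bias=-1
  edge (2, 8)→(0, 0): d=(-2,-8) top-left  bias=+0
  edge (0, 0)→(20, 8): d=(20,8) right/bottom  bias=-1
    (0,0)@(1, 1): e=[126,6,12] → X
    (1,0)@(3, 1): e=[126,22,-4] → .
    (0,1)@(1, 3): e=[90,2,52] → X
    (1,1)@(3, 3): e=[90,18,36] → X
    (2,1)@(5, 3): e=[90,34,20] → X
    (3,1)@(7, 3): e=[90,50,4] → X
    (4,1)@(9, 3): e=[90,66,-12] → .
    (0,2)@(1, 5): e=[54,-2,92] → .
    (1,2)@(3, 5): e=[54,14,76] → X
    (4,2)@(9, 5): e=[54,62,28] → X
    (5,2)@(11, 5): e=[54,78,12] → X
    (6,2)@(13, 5): e=[54,94,-4] → .
  covered (18 px):
    X . . . . . . . . . .
    X X X X . . . . . . .
    . X X X X X . . . . .
    . X X X X X X X X . .
    . . . . . . . . . . .
    . . . . . . . . . . .
    . . . . . . . . . . .

Result: [[0,0],[0,1],[1,1],[2,1],[3,1],[1,2],[2,2],[3,2],[4,2],[5,2],[1,3],[2,3],[3,3],[4,3],[5,3],[6,3],[7,3],[8,3]]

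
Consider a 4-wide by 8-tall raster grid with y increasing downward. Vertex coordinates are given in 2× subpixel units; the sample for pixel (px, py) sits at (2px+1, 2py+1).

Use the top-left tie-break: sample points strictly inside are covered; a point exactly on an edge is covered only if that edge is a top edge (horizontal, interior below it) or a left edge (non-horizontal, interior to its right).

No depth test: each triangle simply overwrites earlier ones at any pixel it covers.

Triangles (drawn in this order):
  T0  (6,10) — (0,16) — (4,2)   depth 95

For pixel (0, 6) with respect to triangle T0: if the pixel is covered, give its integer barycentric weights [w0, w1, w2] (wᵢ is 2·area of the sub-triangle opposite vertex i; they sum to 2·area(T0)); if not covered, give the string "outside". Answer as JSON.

T0:
  2·area = 60
  edge (6, 10)→(0, 16): d=(-6,6) right/bottom  bias=-1
  edge (0, 16)→(4, 2): d=(4,-14) top-left  bias=+0
  edge (4, 2)→(6, 10): d=(2,8) right/bottom  bias=-1
    (1,3)@(3, 7): e=[36,6,18] → █
    (2,3)@(5, 7): e=[24,34,2] → █
    (3,3)@(7, 7): e=[12,62,-14] → ·
    (1,4)@(3, 9): e=[24,14,22] → █
    (3,4)@(7, 9): e=[0,70,-10] → ·  [on edge]
    (1,5)@(3, 11): e=[12,22,26] → █
    (2,5)@(5, 11): e=[0,50,10] → ·  [on edge]
    (0,6)@(1, 13): e=[12,2,46] → █
    (1,6)@(3, 13): e=[0,30,30] → ·  [on edge]
    (0,7)@(1, 15): e=[0,10,50] → ·  [on edge]
  covered (6 px):
    · · · ·
    · · · ·
    · · · ·
    · █ █ ·
    · █ █ ·
    · █ · ·
    █ · · ·
    · · · ·

Answer: [2,46,12]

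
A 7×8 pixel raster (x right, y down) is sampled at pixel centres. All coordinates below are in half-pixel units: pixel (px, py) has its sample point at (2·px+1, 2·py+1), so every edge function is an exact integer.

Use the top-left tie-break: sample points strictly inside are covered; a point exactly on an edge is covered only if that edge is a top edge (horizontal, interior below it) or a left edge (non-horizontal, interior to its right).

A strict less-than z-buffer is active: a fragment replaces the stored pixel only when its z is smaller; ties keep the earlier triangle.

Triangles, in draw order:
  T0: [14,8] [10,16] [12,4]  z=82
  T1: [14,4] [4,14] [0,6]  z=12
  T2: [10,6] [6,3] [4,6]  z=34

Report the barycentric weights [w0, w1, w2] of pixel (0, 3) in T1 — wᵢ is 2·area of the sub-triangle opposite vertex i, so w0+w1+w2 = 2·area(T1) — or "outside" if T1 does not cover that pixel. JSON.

T0:
  2·area = 32
  edge (14, 8)→(10, 16): d=(-4,8) right/bottom  bias=-1
  edge (10, 16)→(12, 4): d=(2,-12) top-left  bias=+0
  edge (12, 4)→(14, 8): d=(2,4) right/bottom  bias=-1
    (6,3)@(13, 7): e=[12,18,2] → #
    (6,4)@(13, 9): e=[4,22,6] → #
    (5,5)@(11, 11): e=[12,2,18] → #
    (6,5)@(13, 11): e=[-4,26,10] → ·
    (5,6)@(11, 13): e=[4,6,22] → #
    (6,6)@(13, 13): e=[-12,30,14] → ·
    (5,7)@(11, 15): e=[-4,10,26] → ·
  covered (4 px):
    · · · · · · ·
    · · · · · · ·
    · · · · · · ·
    · · · · · · #
    · · · · · · #
    · · · · · # ·
    · · · · · # ·
    · · · · · · ·
T1:
  2·area = 120
  edge (14, 4)→(4, 14): d=(-10,10) right/bottom  bias=-1
  edge (4, 14)→(0, 6): d=(-4,-8) top-left  bias=+0
  edge (0, 6)→(14, 4): d=(14,-2) top-left  bias=+0
    (3,2)@(7, 5): e=[60,60,0] → #  [on edge]
    (4,2)@(9, 5): e=[40,76,4] → #
    (5,2)@(11, 5): e=[20,92,8] → #
    (6,2)@(13, 5): e=[0,108,12] → ·  [on edge]
    (0,3)@(1, 7): e=[100,4,16] → #
    (1,3)@(3, 7): e=[80,20,20] → #
    (2,3)@(5, 7): e=[60,36,24] → #
    (5,3)@(11, 7): e=[0,84,36] → ·  [on edge]
    (0,4)@(1, 9): e=[80,-4,44] → ·
    (1,4)@(3, 9): e=[60,12,48] → #
    (4,4)@(9, 9): e=[0,60,60] → ·  [on edge]
    (1,5)@(3, 11): e=[40,4,76] → #
    (3,5)@(7, 11): e=[0,36,84] → ·  [on edge]
    (2,6)@(5, 13): e=[0,12,108] → ·  [on edge]
    (1,7)@(3, 15): e=[0,-12,132] → ·  [on edge]
  covered (13 px):
    · · · · · · ·
    · · · · · · ·
    · · · # # # ·
    # # # # # · ·
    · # # # · · ·
    · # # · · · ·
    · · · · · · ·
    · · · · · · ·
T2:
  2·area = 18  (B↔C swapped to make it positive)
  edge (10, 6)→(4, 6): d=(-6,0) right/bottom  bias=-1
  edge (4, 6)→(6, 3): d=(2,-3) top-left  bias=+0
  edge (6, 3)→(10, 6): d=(4,3) right/bottom  bias=-1
    (2,2)@(5, 5): e=[6,1,11] → #
    (3,2)@(7, 5): e=[6,7,5] → #
    (4,2)@(9, 5): e=[6,13,-1] → ·
    (2,3)@(5, 7): e=[-6,5,19] → ·
    (3,3)@(7, 7): e=[-6,11,13] → ·
  covered (2 px):
    · · · · · · ·
    · · · · · · ·
    · · # # · · ·
    · · · · · · ·
    · · · · · · ·
    · · · · · · ·
    · · · · · · ·
    · · · · · · ·

Answer: [4,16,100]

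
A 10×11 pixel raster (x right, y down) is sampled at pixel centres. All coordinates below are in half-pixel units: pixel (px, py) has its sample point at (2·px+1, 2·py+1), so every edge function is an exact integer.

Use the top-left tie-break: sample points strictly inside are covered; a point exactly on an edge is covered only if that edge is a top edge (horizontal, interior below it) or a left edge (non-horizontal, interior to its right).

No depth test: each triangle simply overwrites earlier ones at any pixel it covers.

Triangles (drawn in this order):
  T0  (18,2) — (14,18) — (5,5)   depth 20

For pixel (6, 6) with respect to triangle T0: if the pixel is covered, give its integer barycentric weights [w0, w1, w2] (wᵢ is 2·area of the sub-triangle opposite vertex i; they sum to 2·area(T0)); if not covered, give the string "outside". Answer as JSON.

T0:
  2·area = 196
  edge (18, 2)→(14, 18): d=(-4,16) right/bottom  bias=-1
  edge (14, 18)→(5, 5): d=(-9,-13) top-left  bias=+0
  edge (5, 5)→(18, 2): d=(13,-3) top-left  bias=+0
    (7,1)@(15, 3): e=[44,148,4] → █
    (8,1)@(17, 3): e=[12,174,10] → █
    (9,1)@(19, 3): e=[-20,200,16] → ·
    (2,2)@(5, 5): e=[196,0,0] → █  [on edge]
    (3,2)@(7, 5): e=[164,26,6] → █
    (4,2)@(9, 5): e=[132,52,12] → █
    (5,2)@(11, 5): e=[100,78,18] → █
    (6,2)@(13, 5): e=[68,104,24] → █
    (9,2)@(19, 5): e=[-28,182,42] → ·
    (2,3)@(5, 7): e=[188,-18,26] → ·
    (3,3)@(7, 7): e=[156,8,32] → █
    (8,3)@(17, 7): e=[-4,138,62] → ·
  covered (25 px):
    · · · · · · · · · ·
    · · · · · · · █ █ ·
    · · █ █ █ █ █ █ █ ·
    · · · █ █ █ █ █ · ·
    · · · · █ █ █ █ · ·
    · · · · · █ █ █ · ·
    · · · · · █ █ █ · ·
    · · · · · · █ · · ·
    · · · · · · · · · ·
    · · · · · · · · · ·
    · · · · · · · · · ·

Answer: [32,128,36]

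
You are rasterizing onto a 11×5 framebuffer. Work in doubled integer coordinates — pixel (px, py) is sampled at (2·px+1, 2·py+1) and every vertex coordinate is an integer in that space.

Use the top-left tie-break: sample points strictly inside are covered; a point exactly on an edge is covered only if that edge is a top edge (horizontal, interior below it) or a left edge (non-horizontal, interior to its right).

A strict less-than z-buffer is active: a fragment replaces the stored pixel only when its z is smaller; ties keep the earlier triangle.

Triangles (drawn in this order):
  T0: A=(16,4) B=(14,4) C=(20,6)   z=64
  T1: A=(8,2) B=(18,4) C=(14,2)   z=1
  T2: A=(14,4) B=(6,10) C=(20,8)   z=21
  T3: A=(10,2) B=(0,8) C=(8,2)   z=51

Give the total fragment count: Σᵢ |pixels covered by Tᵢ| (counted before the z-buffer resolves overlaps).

T0:
  2·area = 4  (B↔C swapped to make it positive)
  edge (16, 4)→(20, 6): d=(4,2) right/bottom  bias=-1
  edge (20, 6)→(14, 4): d=(-6,-2) top-left  bias=+0
  edge (14, 4)→(16, 4): d=(2,0) top-left  bias=+0
    (2,0)@(5, 1): e=[10,0,-6] → ·  [on edge]
    (5,1)@(11, 3): e=[6,0,-2] → ·  [on edge]
    (8,2)@(17, 5): e=[2,0,2] → #  [on edge]
    (9,2)@(19, 5): e=[-2,4,2] → ·
    (8,3)@(17, 7): e=[10,-12,6] → ·
  covered (1 px):
    · · · · · · · · · · ·
    · · · · · · · · · · ·
    · · · · · · · · # · ·
    · · · · · · · · · · ·
    · · · · · · · · · · ·
T1:
  2·area = 12  (B↔C swapped to make it positive)
  edge (8, 2)→(14, 2): d=(6,0) top-left  bias=+0
  edge (14, 2)→(18, 4): d=(4,2) right/bottom  bias=-1
  edge (18, 4)→(8, 2): d=(-10,-2) top-left  bias=+0
    (1,0)@(3, 1): e=[-6,18,0] → ·  [on edge]
    (6,1)@(13, 3): e=[6,6,0] → #  [on edge]
    (7,1)@(15, 3): e=[6,2,4] → #
    (8,1)@(17, 3): e=[6,-2,8] → ·
    (6,2)@(13, 5): e=[18,14,-20] → ·
    (7,2)@(15, 5): e=[18,10,-16] → ·
  covered (2 px):
    · · · · · · · · · · ·
    · · · · · · # # · · ·
    · · · · · · · · · · ·
    · · · · · · · · · · ·
    · · · · · · · · · · ·
T2:
  2·area = 68  (B↔C swapped to make it positive)
  edge (14, 4)→(20, 8): d=(6,4) right/bottom  bias=-1
  edge (20, 8)→(6, 10): d=(-14,2) right/bottom  bias=-1
  edge (6, 10)→(14, 4): d=(8,-6) top-left  bias=+0
    (6,2)@(13, 5): e=[10,56,2] → #
    (7,2)@(15, 5): e=[2,52,14] → #
    (8,2)@(17, 5): e=[-6,48,26] → ·
    (5,3)@(11, 7): e=[30,32,6] → #
    (8,3)@(17, 7): e=[6,20,42] → #
    (9,3)@(19, 7): e=[-2,16,54] → ·
    (4,4)@(9, 9): e=[50,8,10] → #
    (6,4)@(13, 9): e=[34,0,34] → ·  [on edge]
    (7,4)@(15, 9): e=[26,-4,46] → ·
    (8,4)@(17, 9): e=[18,-8,58] → ·
  covered (8 px):
    · · · · · · · · · · ·
    · · · · · · · · · · ·
    · · · · · · # # · · ·
    · · · · · # # # # · ·
    · · · · # # · · · · ·
T3:
  2·area = 12
  edge (10, 2)→(0, 8): d=(-10,6) right/bottom  bias=-1
  edge (0, 8)→(8, 2): d=(8,-6) top-left  bias=+0
  edge (8, 2)→(10, 2): d=(2,0) top-left  bias=+0
    (3,1)@(7, 3): e=[8,2,2] → #
    (4,1)@(9, 3): e=[-4,14,2] → ·
    (2,2)@(5, 5): e=[0,6,6] → ·  [on edge]
    (3,2)@(7, 5): e=[-12,18,6] → ·
  covered (1 px):
    · · · · · · · · · · ·
    · · · # · · · · · · ·
    · · · · · · · · · · ·
    · · · · · · · · · · ·
    · · · · · · · · · · ·

Result: 12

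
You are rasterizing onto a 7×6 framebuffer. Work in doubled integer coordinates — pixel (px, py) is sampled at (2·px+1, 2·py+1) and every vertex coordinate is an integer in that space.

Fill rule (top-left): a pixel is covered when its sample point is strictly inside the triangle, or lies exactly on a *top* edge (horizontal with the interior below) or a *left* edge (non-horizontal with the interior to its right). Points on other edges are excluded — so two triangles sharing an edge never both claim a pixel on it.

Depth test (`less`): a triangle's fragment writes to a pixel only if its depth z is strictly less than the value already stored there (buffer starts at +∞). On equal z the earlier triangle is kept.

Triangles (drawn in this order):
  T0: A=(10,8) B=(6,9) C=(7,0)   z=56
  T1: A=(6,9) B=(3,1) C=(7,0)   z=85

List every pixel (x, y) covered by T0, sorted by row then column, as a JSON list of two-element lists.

T0:
  2·area = 35
  edge (10, 8)→(6, 9): d=(-4,1) right/bottom  bias=-1
  edge (6, 9)→(7, 0): d=(1,-9) top-left  bias=+0
  edge (7, 0)→(10, 8): d=(3,8) right/bottom  bias=-1
    (3,0)@(7, 1): e=[31,1,3] → █
    (4,0)@(9, 1): e=[29,19,-13] → ·
    (3,1)@(7, 3): e=[23,3,9] → █
    (4,1)@(9, 3): e=[21,21,-7] → ·
    (3,2)@(7, 5): e=[15,5,15] → █
    (4,2)@(9, 5): e=[13,23,-1] → ·
    (3,3)@(7, 7): e=[7,7,21] → █
    (4,3)@(9, 7): e=[5,25,5] → █
    (5,3)@(11, 7): e=[3,43,-11] → ·
    (3,4)@(7, 9): e=[-1,9,27] → ·
    (4,4)@(9, 9): e=[-3,27,11] → ·
  covered (5 px):
    · · · █ · · ·
    · · · █ · · ·
    · · · █ · · ·
    · · · █ █ · ·
    · · · · · · ·
    · · · · · · ·
T1:
  2·area = 35
  edge (6, 9)→(3, 1): d=(-3,-8) top-left  bias=+0
  edge (3, 1)→(7, 0): d=(4,-1) top-left  bias=+0
  edge (7, 0)→(6, 9): d=(-1,9) right/bottom  bias=-1
    (1,0)@(3, 1): e=[0,0,35] → █  [on edge]
    (2,0)@(5, 1): e=[16,2,17] → █
    (3,0)@(7, 1): e=[32,4,-1] → ·
    (1,1)@(3, 3): e=[-6,8,33] → ·
    (2,1)@(5, 3): e=[10,10,15] → █
    (3,1)@(7, 3): e=[26,12,-3] → ·
    (2,2)@(5, 5): e=[4,18,13] → █
    (3,2)@(7, 5): e=[20,20,-5] → ·
    (2,3)@(5, 7): e=[-2,26,11] → ·
  covered (4 px):
    · █ █ · · · ·
    · · █ · · · ·
    · · █ · · · ·
    · · · · · · ·
    · · · · · · ·
    · · · · · · ·

Answer: [[3,0],[3,1],[3,2],[3,3],[4,3]]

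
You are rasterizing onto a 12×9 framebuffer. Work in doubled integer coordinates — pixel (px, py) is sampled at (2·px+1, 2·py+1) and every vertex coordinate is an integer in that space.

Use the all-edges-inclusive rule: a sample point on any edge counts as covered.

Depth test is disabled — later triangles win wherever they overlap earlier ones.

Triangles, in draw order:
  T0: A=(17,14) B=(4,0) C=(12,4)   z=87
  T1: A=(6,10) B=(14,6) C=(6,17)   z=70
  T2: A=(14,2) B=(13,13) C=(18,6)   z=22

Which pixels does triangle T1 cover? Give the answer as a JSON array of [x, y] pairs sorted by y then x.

T0:
  2·area = 60
  edge (17, 14)→(4, 0): d=(-13,-14) inclusive
  edge (4, 0)→(12, 4): d=(8,4) inclusive
  edge (12, 4)→(17, 14): d=(5,10) inclusive
    (2,0)@(5, 1): e=[1,4,55] → X
    (3,0)@(7, 1): e=[29,-4,35] → .
    (2,1)@(5, 3): e=[-25,20,65] → .
    (3,1)@(7, 3): e=[3,12,45] → X
    (4,1)@(9, 3): e=[31,4,25] → X
    (5,1)@(11, 3): e=[59,-4,5] → .
    (3,2)@(7, 5): e=[-23,28,55] → .
    (4,2)@(9, 5): e=[5,20,35] → X
    (5,2)@(11, 5): e=[33,12,15] → X
    (6,2)@(13, 5): e=[61,4,-5] → .
    (4,3)@(9, 7): e=[-21,36,45] → .
    (5,3)@(11, 7): e=[7,28,25] → X
  covered (9 px):
    . . X . . . . . . . . .
    . . . X X . . . . . . .
    . . . . X X . . . . . .
    . . . . . X X . . . . .
    . . . . . . X . . . . .
    . . . . . . . X . . . .
    . . . . . . . . . . . .
    . . . . . . . . . . . .
    . . . . . . . . . . . .
T1:
  2·area = 56
  edge (6, 10)→(14, 6): d=(8,-4) inclusive
  edge (14, 6)→(6, 17): d=(-8,11) inclusive
  edge (6, 17)→(6, 10): d=(0,-7) inclusive
    (6,3)@(13, 7): e=[4,3,49] → X
    (7,3)@(15, 7): e=[12,-19,63] → .
    (4,4)@(9, 9): e=[4,31,21] → X
    (5,4)@(11, 9): e=[12,9,35] → X
    (6,4)@(13, 9): e=[20,-13,49] → .
    (3,5)@(7, 11): e=[12,37,7] → X
    (5,5)@(11, 11): e=[28,-7,35] → .
    (3,6)@(7, 13): e=[28,21,7] → X
    (4,6)@(9, 13): e=[36,-1,21] → .
    (3,7)@(7, 15): e=[44,5,7] → X
    (4,7)@(9, 15): e=[52,-17,21] → .
    (3,8)@(7, 17): e=[60,-11,7] → .
  covered (7 px):
    . . . . . . . . . . . .
    . . . . . . . . . . . .
    . . . . . . . . . . . .
    . . . . . . X . . . . .
    . . . . X X . . . . . .
    . . . X X . . . . . . .
    . . . X . . . . . . . .
    . . . X . . . . . . . .
    . . . . . . . . . . . .
T2:
  2·area = 48  (B↔C swapped to make it positive)
  edge (14, 2)→(18, 6): d=(4,4) inclusive
  edge (18, 6)→(13, 13): d=(-5,7) inclusive
  edge (13, 13)→(14, 2): d=(1,-11) inclusive
    (6,0)@(13, 1): e=[0,60,-12] → .  [on edge]
    (7,1)@(15, 3): e=[0,36,12] → X  [on edge]
    (8,1)@(17, 3): e=[-8,22,34] → .
    (7,2)@(15, 5): e=[8,26,14] → X
    (8,2)@(17, 5): e=[0,12,36] → X  [on edge]
    (9,2)@(19, 5): e=[-8,-2,58] → .
    (7,3)@(15, 7): e=[16,16,16] → X
    (9,3)@(19, 7): e=[0,-12,60] → .  [on edge]
    (7,4)@(15, 9): e=[24,6,18] → X
    (8,4)@(17, 9): e=[16,-8,40] → .
    (10,4)@(21, 9): e=[0,-36,84] → .  [on edge]
    (7,5)@(15, 11): e=[32,-4,20] → .
    (11,5)@(23, 11): e=[0,-60,108] → .  [on edge]
    (6,6)@(13, 13): e=[48,0,0] → X  [on edge]
  covered (7 px):
    . . . . . . . . . . . .
    . . . . . . . X . . . .
    . . . . . . . X X . . .
    . . . . . . . X X . . .
    . . . . . . . X . . . .
    . . . . . . . . . . . .
    . . . . . . X . . . . .
    . . . . . . . . . . . .
    . . . . . . . . . . . .

Result: [[6,3],[4,4],[5,4],[3,5],[4,5],[3,6],[3,7]]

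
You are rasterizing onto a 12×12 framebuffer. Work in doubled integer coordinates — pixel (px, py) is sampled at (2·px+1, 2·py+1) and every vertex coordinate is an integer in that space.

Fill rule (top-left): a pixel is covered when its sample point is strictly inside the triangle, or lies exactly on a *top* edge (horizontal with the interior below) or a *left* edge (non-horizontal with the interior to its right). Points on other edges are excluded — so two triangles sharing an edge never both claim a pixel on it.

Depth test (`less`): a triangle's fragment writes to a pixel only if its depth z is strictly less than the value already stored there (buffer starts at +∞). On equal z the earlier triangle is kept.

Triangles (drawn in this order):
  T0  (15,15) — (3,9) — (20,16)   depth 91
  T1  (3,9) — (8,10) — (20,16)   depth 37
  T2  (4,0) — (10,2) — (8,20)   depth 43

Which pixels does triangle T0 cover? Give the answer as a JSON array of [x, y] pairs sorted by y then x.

T0:
  2·area = 18
  edge (15, 15)→(3, 9): d=(-12,-6) top-left  bias=+0
  edge (3, 9)→(20, 16): d=(17,7) right/bottom  bias=-1
  edge (20, 16)→(15, 15): d=(-5,-1) top-left  bias=+0
    (1,4)@(3, 9): e=[0,0,18] → ·  [on edge]
    (3,5)@(7, 11): e=[0,6,12] → #  [on edge]
    (4,5)@(9, 11): e=[12,-8,14] → ·
    (2,6)@(5, 13): e=[-36,54,0] → ·  [on edge]
    (3,6)@(7, 13): e=[-24,40,2] → ·
    (5,6)@(11, 13): e=[0,12,6] → #  [on edge]
    (6,6)@(13, 13): e=[12,-2,8] → ·
    (5,7)@(11, 15): e=[-24,46,-4] → ·
    (7,7)@(15, 15): e=[0,18,0] → #  [on edge]
    (8,7)@(17, 15): e=[12,4,2] → #
    (9,7)@(19, 15): e=[24,-10,4] → ·
    (7,8)@(15, 17): e=[-24,52,-10] → ·
    (9,8)@(19, 17): e=[0,24,-6] → ·  [on edge]
    (11,9)@(23, 19): e=[0,30,-12] → ·  [on edge]
  covered (4 px):
    · · · · · · · · · · · ·
    · · · · · · · · · · · ·
    · · · · · · · · · · · ·
    · · · · · · · · · · · ·
    · · · · · · · · · · · ·
    · · · # · · · · · · · ·
    · · · · · # · · · · · ·
    · · · · · · · # # · · ·
    · · · · · · · · · · · ·
    · · · · · · · · · · · ·
    · · · · · · · · · · · ·
    · · · · · · · · · · · ·
T1:
  2·area = 18
  edge (3, 9)→(8, 10): d=(5,1) right/bottom  bias=-1
  edge (8, 10)→(20, 16): d=(12,6) right/bottom  bias=-1
  edge (20, 16)→(3, 9): d=(-17,-7) top-left  bias=+0
    (1,4)@(3, 9): e=[0,18,0] → ·  [on edge]
    (4,5)@(9, 11): e=[4,6,8] → #
    (5,5)@(11, 11): e=[2,-6,22] → ·
    (6,5)@(13, 11): e=[0,-18,36] → ·  [on edge]
    (4,6)@(9, 13): e=[14,30,-26] → ·
    (6,6)@(13, 13): e=[10,6,2] → #
    (7,6)@(15, 13): e=[8,-6,16] → ·
    (11,6)@(23, 13): e=[0,-54,72] → ·  [on edge]
    (6,7)@(13, 15): e=[20,30,-32] → ·
  covered (2 px):
    · · · · · · · · · · · ·
    · · · · · · · · · · · ·
    · · · · · · · · · · · ·
    · · · · · · · · · · · ·
    · · · · · · · · · · · ·
    · · · · # · · · · · · ·
    · · · · · · # · · · · ·
    · · · · · · · · · · · ·
    · · · · · · · · · · · ·
    · · · · · · · · · · · ·
    · · · · · · · · · · · ·
    · · · · · · · · · · · ·
T2:
  2·area = 112
  edge (4, 0)→(10, 2): d=(6,2) right/bottom  bias=-1
  edge (10, 2)→(8, 20): d=(-2,18) right/bottom  bias=-1
  edge (8, 20)→(4, 0): d=(-4,-20) top-left  bias=+0
    (2,0)@(5, 1): e=[4,92,16] → #
    (3,0)@(7, 1): e=[0,56,56] → ·  [on edge]
    (2,1)@(5, 3): e=[16,88,8] → #
    (3,1)@(7, 3): e=[12,52,48] → #
    (4,1)@(9, 3): e=[8,16,88] → #
    (5,1)@(11, 3): e=[4,-20,128] → ·
    (6,1)@(13, 3): e=[0,-56,168] → ·  [on edge]
    (2,2)@(5, 5): e=[28,84,0] → #  [on edge]
    (5,2)@(11, 5): e=[16,-24,120] → ·
    (9,2)@(19, 5): e=[0,-168,280] → ·  [on edge]
    (2,3)@(5, 7): e=[40,80,-8] → ·
    (3,3)@(7, 7): e=[36,44,32] → #
    (4,5)@(9, 11): e=[56,0,56] → ·  [on edge]
    (3,7)@(7, 15): e=[84,28,0] → #  [on edge]
  covered (14 px):
    · · # · · · · · · · · ·
    · · # # # · · · · · · ·
    · · # # # · · · · · · ·
    · · · # # · · · · · · ·
    · · · # # · · · · · · ·
    · · · # · · · · · · · ·
    · · · # · · · · · · · ·
    · · · # · · · · · · · ·
    · · · · · · · · · · · ·
    · · · · · · · · · · · ·
    · · · · · · · · · · · ·
    · · · · · · · · · · · ·

Result: [[3,5],[5,6],[7,7],[8,7]]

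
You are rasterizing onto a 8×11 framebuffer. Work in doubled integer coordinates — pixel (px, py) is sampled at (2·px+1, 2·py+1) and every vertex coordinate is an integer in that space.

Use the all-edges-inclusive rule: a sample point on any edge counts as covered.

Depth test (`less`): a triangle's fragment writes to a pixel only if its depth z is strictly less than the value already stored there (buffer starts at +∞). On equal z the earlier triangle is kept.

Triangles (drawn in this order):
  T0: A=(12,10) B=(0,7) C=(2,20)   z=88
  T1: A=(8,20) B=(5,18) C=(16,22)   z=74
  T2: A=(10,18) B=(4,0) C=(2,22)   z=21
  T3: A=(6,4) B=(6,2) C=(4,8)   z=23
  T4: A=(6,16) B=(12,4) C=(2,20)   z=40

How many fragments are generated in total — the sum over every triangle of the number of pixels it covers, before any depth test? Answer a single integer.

T0:
  2·area = 150  (B↔C swapped to make it positive)
  edge (12, 10)→(2, 20): d=(-10,10) inclusive
  edge (2, 20)→(0, 7): d=(-2,-13) inclusive
  edge (0, 7)→(12, 10): d=(12,3) inclusive
    (7,3)@(15, 7): e=[0,195,-45] → ·  [on edge]
    (0,4)@(1, 9): e=[120,9,21] → #
    (1,4)@(3, 9): e=[100,35,15] → #
    (2,4)@(5, 9): e=[80,61,9] → #
    (3,4)@(7, 9): e=[60,87,3] → #
    (4,4)@(9, 9): e=[40,113,-3] → ·
    (6,4)@(13, 9): e=[0,165,-15] → ·  [on edge]
    (0,5)@(1, 11): e=[100,5,45] → #
    (4,5)@(9, 11): e=[20,109,21] → #
    (5,5)@(11, 11): e=[0,135,15] → #  [on edge]
    (6,5)@(13, 11): e=[-20,161,9] → ·
    (0,6)@(1, 13): e=[80,1,69] → #
    (4,6)@(9, 13): e=[0,105,45] → #  [on edge]
    (3,7)@(7, 15): e=[0,75,75] → #  [on edge]
    (2,8)@(5, 17): e=[0,45,105] → #  [on edge]
    (1,9)@(3, 19): e=[0,15,135] → #  [on edge]
    (0,10)@(1, 21): e=[0,-15,165] → ·  [on edge]
  covered (21 px):
    · · · · · · · ·
    · · · · · · · ·
    · · · · · · · ·
    · · · · · · · ·
    # # # # · · · ·
    # # # # # # · ·
    # # # # # · · ·
    · # # # · · · ·
    · # # · · · · ·
    · # · · · · · ·
    · · · · · · · ·
T1:
  2·area = 10
  edge (8, 20)→(5, 18): d=(-3,-2) inclusive
  edge (5, 18)→(16, 22): d=(11,4) inclusive
  edge (16, 22)→(8, 20): d=(-8,-2) inclusive
    (3,9)@(7, 19): e=[1,3,6] → #
    (4,9)@(9, 19): e=[5,-5,10] → ·
    (3,10)@(7, 21): e=[-5,25,-10] → ·
    (6,10)@(13, 21): e=[7,1,2] → #
    (7,10)@(15, 21): e=[11,-7,6] → ·
  covered (2 px):
    · · · · · · · ·
    · · · · · · · ·
    · · · · · · · ·
    · · · · · · · ·
    · · · · · · · ·
    · · · · · · · ·
    · · · · · · · ·
    · · · · · · · ·
    · · · · · · · ·
    · · · # · · · ·
    · · · · · · # ·
T2:
  2·area = 168  (B↔C swapped to make it positive)
  edge (10, 18)→(2, 22): d=(-8,4) inclusive
  edge (2, 22)→(4, 0): d=(2,-22) inclusive
  edge (4, 0)→(10, 18): d=(6,18) inclusive
    (2,1)@(5, 3): e=[140,28,0] → #  [on edge]
    (3,1)@(7, 3): e=[132,72,-36] → ·
    (2,2)@(5, 5): e=[124,32,12] → #
    (3,2)@(7, 5): e=[116,76,-24] → ·
    (2,3)@(5, 7): e=[108,36,24] → #
    (3,3)@(7, 7): e=[100,80,-12] → ·
    (2,4)@(5, 9): e=[92,40,36] → #
    (3,4)@(7, 9): e=[84,84,0] → #  [on edge]
    (4,4)@(9, 9): e=[76,128,-36] → ·
    (1,5)@(3, 11): e=[84,0,84] → #  [on edge]
    (4,5)@(9, 11): e=[60,132,-24] → ·
    (1,6)@(3, 13): e=[68,4,96] → #
    (4,7)@(9, 15): e=[28,140,0] → #  [on edge]
    (5,10)@(11, 21): e=[-28,196,0] → ·  [on edge]
  covered (23 px):
    · · · · · · · ·
    · · # · · · · ·
    · · # · · · · ·
    · · # · · · · ·
    · · # # · · · ·
    · # # # · · · ·
    · # # # · · · ·
    · # # # # · · ·
    · # # # # · · ·
    · # # # · · · ·
    · # · · · · · ·
T3:
  2·area = 4  (B↔C swapped to make it positive)
  edge (6, 4)→(4, 8): d=(-2,4) inclusive
  edge (4, 8)→(6, 2): d=(2,-6) inclusive
  edge (6, 2)→(6, 4): d=(0,2) inclusive
    (2,2)@(5, 5): e=[2,0,2] → #  [on edge]
    (3,2)@(7, 5): e=[-6,12,-2] → ·
    (2,3)@(5, 7): e=[-2,4,2] → ·
    (1,5)@(3, 11): e=[-2,0,6] → ·  [on edge]
    (0,8)@(1, 17): e=[-6,0,10] → ·  [on edge]
  covered (1 px):
    · · · · · · · ·
    · · · · · · · ·
    · · # · · · · ·
    · · · · · · · ·
    · · · · · · · ·
    · · · · · · · ·
    · · · · · · · ·
    · · · · · · · ·
    · · · · · · · ·
    · · · · · · · ·
    · · · · · · · ·
T4:
  2·area = 24  (B↔C swapped to make it positive)
  edge (6, 16)→(2, 20): d=(-4,4) inclusive
  edge (2, 20)→(12, 4): d=(10,-16) inclusive
  edge (12, 4)→(6, 16): d=(-6,12) inclusive
    (7,3)@(15, 7): e=[0,78,-54] → ·  [on edge]
    (4,4)@(9, 9): e=[16,2,6] → #
    (5,4)@(11, 9): e=[8,34,-18] → ·
    (6,4)@(13, 9): e=[0,66,-42] → ·  [on edge]
    (4,5)@(9, 11): e=[8,22,-6] → ·
    (5,5)@(11, 11): e=[0,54,-30] → ·  [on edge]
    (3,6)@(7, 13): e=[8,10,6] → #
    (4,6)@(9, 13): e=[0,42,-18] → ·  [on edge]
    (3,7)@(7, 15): e=[0,30,-6] → ·  [on edge]
    (2,8)@(5, 17): e=[0,18,6] → #  [on edge]
    (3,8)@(7, 17): e=[-8,50,-18] → ·
    (1,9)@(3, 19): e=[0,6,18] → #  [on edge]
    (0,10)@(1, 21): e=[0,-6,30] → ·  [on edge]
  covered (4 px):
    · · · · · · · ·
    · · · · · · · ·
    · · · · · · · ·
    · · · · · · · ·
    · · · · # · · ·
    · · · · · · · ·
    · · · # · · · ·
    · · · · · · · ·
    · · # · · · · ·
    · # · · · · · ·
    · · · · · · · ·

Answer: 51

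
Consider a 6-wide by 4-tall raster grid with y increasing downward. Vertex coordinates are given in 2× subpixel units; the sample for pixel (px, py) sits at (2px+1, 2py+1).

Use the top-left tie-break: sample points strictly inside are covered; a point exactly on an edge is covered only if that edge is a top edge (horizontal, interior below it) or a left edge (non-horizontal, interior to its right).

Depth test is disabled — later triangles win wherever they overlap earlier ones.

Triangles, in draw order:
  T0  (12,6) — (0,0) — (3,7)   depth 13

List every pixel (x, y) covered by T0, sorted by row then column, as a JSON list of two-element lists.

T0:
  2·area = 66  (B↔C swapped to make it positive)
  edge (12, 6)→(3, 7): d=(-9,1) right/bottom  bias=-1
  edge (3, 7)→(0, 0): d=(-3,-7) top-left  bias=+0
  edge (0, 0)→(12, 6): d=(12,6) right/bottom  bias=-1
    (0,0)@(1, 1): e=[56,4,6] → #
    (1,0)@(3, 1): e=[54,18,-6] → ·
    (0,1)@(1, 3): e=[38,-2,30] → ·
    (1,1)@(3, 3): e=[36,12,18] → #
    (2,1)@(5, 3): e=[34,26,6] → #
    (3,1)@(7, 3): e=[32,40,-6] → ·
    (1,2)@(3, 5): e=[18,6,42] → #
    (3,2)@(7, 5): e=[14,34,18] → #
    (4,2)@(9, 5): e=[12,48,6] → #
    (5,2)@(11, 5): e=[10,62,-6] → ·
    (1,3)@(3, 7): e=[0,0,66] → ·  [on edge]
    (2,3)@(5, 7): e=[-2,14,54] → ·
  covered (7 px):
    # · · · · ·
    · # # · · ·
    · # # # # ·
    · · · · · ·

Final: [[0,0],[1,1],[2,1],[1,2],[2,2],[3,2],[4,2]]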